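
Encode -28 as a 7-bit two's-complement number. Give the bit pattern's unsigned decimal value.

100

28 in 7 bits: 0011100
Invert: 1100011
Add 1:  1100100 = 100
(Check: 2^7 - 28 = 128 - 28 = 100.)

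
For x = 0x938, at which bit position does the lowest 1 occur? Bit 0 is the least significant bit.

0x938 = 100100111000
Trailing zeros: 3, so the lowest set bit is bit 3 (value 8).

3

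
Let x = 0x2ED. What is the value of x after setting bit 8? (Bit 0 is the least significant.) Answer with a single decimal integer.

1005

x = 001011101101
bit 8 is currently 0; set it via x | (1 << 8) = x | 256
→ 001111101101 = 1005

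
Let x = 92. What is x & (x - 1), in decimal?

88

x = 1011100 = 92
x - 1 = 1011011
AND   = 1011000 = 88
(x & (x - 1) clears the lowest set bit of x.)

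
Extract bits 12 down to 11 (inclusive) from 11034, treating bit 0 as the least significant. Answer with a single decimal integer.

1

v = 10101100011010
Shift right by 11: 101
Mask low 2 bits: 01 = 1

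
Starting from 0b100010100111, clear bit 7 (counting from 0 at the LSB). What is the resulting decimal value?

2087

x = 100010100111
bit 7 is currently 1; clear it via x & ~(1 << 7) = x & ~128
→ 100000100111 = 2087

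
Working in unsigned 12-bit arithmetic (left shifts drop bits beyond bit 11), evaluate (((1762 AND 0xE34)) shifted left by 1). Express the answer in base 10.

3136

1762 = 011011100010
0xE34 = 111000110100
→ AND → 011000100000 = 1568
→ shifted left by 1 (mod 2^12) → 110001000000 = 3136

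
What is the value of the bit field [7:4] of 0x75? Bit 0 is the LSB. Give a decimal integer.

7

v = 001110101
Shift right by 4: 00111
Mask low 4 bits: 0111 = 7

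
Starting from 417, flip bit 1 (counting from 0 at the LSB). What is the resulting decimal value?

419

x = 0110100001
bit 1 is currently 0; toggle it via x ^ (1 << 1) = x ^ 2
→ 0110100011 = 419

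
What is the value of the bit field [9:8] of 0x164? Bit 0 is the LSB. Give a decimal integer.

v = 00101100100
Shift right by 8: 001
Mask low 2 bits: 01 = 1

1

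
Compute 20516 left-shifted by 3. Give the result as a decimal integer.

164128

20516 = 000101000000100100
shift left by 3 → 101000000100100000 = 164128
(equivalently, 20516 × 2^3 = 20516 × 8)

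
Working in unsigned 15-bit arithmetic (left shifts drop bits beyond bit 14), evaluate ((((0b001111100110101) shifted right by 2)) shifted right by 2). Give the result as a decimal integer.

499

0b001111100110101 = 001111100110101
→ shifted right by 2 → 000011111001101 = 1997
→ shifted right by 2 → 000000111110011 = 499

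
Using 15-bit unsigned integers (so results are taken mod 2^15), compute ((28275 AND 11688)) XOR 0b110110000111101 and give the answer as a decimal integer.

16413

28275 = 110111001110011
11688 = 010110110101000
→ AND → 010110000100000 = 11296
0b110110000111101 = 110110000111101
→ XOR → 100000000011101 = 16413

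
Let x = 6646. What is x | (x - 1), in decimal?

x = 1100111110110 = 6646
x - 1 = 1100111110101
OR    = 1100111110111 = 6647
(x | (x - 1) sets all bits below the lowest set bit.)

6647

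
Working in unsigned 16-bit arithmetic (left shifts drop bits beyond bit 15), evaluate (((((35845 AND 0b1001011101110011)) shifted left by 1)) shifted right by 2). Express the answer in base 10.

512

35845 = 1000110000000101
0b1001011101110011 = 1001011101110011
→ AND → 1000010000000001 = 33793
→ shifted left by 1 (mod 2^16) → 0000100000000010 = 2050
→ shifted right by 2 → 0000001000000000 = 512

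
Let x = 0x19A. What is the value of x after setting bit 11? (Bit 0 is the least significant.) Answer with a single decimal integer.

x = 0000110011010
bit 11 is currently 0; set it via x | (1 << 11) = x | 2048
→ 0100110011010 = 2458

2458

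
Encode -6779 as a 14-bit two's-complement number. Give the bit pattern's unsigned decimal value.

6779 in 14 bits: 01101001111011
Invert: 10010110000100
Add 1:  10010110000101 = 9605
(Check: 2^14 - 6779 = 16384 - 6779 = 9605.)

9605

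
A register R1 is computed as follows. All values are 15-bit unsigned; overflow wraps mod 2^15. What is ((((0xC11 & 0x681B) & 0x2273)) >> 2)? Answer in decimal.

4

0xC11 = 000110000010001
0x681B = 110100000011011
→ & → 000100000010001 = 2065
0x2273 = 010001001110011
→ & → 000000000010001 = 17
→ >> 2 → 000000000000100 = 4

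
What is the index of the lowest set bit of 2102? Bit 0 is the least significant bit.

2102 = 100000110110
Trailing zeros: 1, so the lowest set bit is bit 1 (value 2).

1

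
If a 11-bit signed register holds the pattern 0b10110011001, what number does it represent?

pattern = 10110011001 (MSB is 1 ⇒ negative)
Invert: 01001100110, add 1 → 01001100111 = 615, so the value is -615.
(Equivalently: 1433 - 2^11 = 1433 - 2048 = -615.)

-615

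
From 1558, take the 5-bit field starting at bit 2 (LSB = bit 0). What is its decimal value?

5

v = 11000010110
Shift right by 2: 110000101
Mask low 5 bits: 00101 = 5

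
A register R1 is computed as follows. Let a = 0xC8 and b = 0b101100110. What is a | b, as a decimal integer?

494

0xC8 = 011001000
b = 101100110
 OR → 111101110 = 494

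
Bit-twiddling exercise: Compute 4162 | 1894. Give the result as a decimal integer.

5990

4162 = 1000001000010
1894 = 0011101100110
 OR → 1011101100110 = 5990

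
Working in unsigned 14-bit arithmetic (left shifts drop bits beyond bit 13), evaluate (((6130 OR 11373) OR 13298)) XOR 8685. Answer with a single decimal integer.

6130 = 01011111110010
11373 = 10110001101101
→ OR → 11111111111111 = 16383
13298 = 11001111110010
→ OR → 11111111111111 = 16383
8685 = 10000111101101
→ XOR → 01111000010010 = 7698

7698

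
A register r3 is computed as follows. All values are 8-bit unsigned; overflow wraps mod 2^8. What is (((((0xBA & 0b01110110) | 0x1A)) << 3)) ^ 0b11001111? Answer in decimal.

0xBA = 10111010
0b01110110 = 01110110
→ & → 00110010 = 50
0x1A = 00011010
→ | → 00111010 = 58
→ << 3 (mod 2^8) → 11010000 = 208
0b11001111 = 11001111
→ ^ → 00011111 = 31

31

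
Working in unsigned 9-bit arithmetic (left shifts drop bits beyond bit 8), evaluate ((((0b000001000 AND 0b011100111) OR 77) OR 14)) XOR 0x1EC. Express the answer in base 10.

0b000001000 = 000001000
0b011100111 = 011100111
→ AND → 000000000 = 0
77 = 001001101
→ OR → 001001101 = 77
14 = 000001110
→ OR → 001001111 = 79
0x1EC = 111101100
→ XOR → 110100011 = 419

419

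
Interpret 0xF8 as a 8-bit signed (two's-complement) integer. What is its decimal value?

-8

pattern = 11111000 (MSB is 1 ⇒ negative)
Invert: 00000111, add 1 → 00001000 = 8, so the value is -8.
(Equivalently: 248 - 2^8 = 248 - 256 = -8.)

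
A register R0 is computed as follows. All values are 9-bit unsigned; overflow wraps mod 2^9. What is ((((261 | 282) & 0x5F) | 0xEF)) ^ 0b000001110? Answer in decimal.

261 = 100000101
282 = 100011010
→ | → 100011111 = 287
0x5F = 001011111
→ & → 000011111 = 31
0xEF = 011101111
→ | → 011111111 = 255
0b000001110 = 000001110
→ ^ → 011110001 = 241

241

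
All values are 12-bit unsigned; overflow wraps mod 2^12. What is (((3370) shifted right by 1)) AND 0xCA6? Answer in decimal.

1156

3370 = 110100101010
→ shifted right by 1 → 011010010101 = 1685
0xCA6 = 110010100110
→ AND → 010010000100 = 1156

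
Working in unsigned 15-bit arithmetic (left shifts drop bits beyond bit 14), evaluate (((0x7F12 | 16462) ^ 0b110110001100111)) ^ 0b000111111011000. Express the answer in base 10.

7393

0x7F12 = 111111100010010
16462 = 100000001001110
→ | → 111111101011110 = 32606
0b110110001100111 = 110110001100111
→ ^ → 001001100111001 = 4921
0b000111111011000 = 000111111011000
→ ^ → 001110011100001 = 7393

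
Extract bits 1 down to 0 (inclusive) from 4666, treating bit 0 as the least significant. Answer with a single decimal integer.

2

v = 1001000111010
Shift right by 0: 1001000111010
Mask low 2 bits: 10 = 2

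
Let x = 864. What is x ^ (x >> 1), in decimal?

720

x = 1101100000 = 864
x>>1 = 0110110000
XOR  = 1011010000 = 720
(x ^ (x >> 1) gives the standard binary-reflected Gray code of x.)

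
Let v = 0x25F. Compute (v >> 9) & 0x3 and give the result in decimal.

1

v = 001001011111
Shift right by 9: 001
Mask low 2 bits: 01 = 1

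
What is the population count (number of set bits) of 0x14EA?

0x14EA = 1010011101010
Count the 1s: 1 + 1 + 1 + 1 + 1 + 1 + 1 = 7

7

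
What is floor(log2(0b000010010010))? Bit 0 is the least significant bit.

7

0b000010010010 = 10010010
The topmost 1 is at position 7 (since 2^7 = 128 ≤ 146 < 256).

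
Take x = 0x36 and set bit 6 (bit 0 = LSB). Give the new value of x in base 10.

118

x = 000110110
bit 6 is currently 0; set it via x | (1 << 6) = x | 64
→ 001110110 = 118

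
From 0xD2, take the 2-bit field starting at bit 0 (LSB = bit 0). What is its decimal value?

2

v = 11010010
Shift right by 0: 11010010
Mask low 2 bits: 10 = 2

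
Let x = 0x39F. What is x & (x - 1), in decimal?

926

x = 1110011111 = 927
x - 1 = 1110011110
AND   = 1110011110 = 926
(x & (x - 1) clears the lowest set bit of x.)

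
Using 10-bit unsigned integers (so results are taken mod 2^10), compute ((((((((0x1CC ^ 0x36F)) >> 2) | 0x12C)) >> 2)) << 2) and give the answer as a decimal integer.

428

0x1CC = 0111001100
0x36F = 1101101111
→ ^ → 1010100011 = 675
→ >> 2 → 0010101000 = 168
0x12C = 0100101100
→ | → 0110101100 = 428
→ >> 2 → 0001101011 = 107
→ << 2 (mod 2^10) → 0110101100 = 428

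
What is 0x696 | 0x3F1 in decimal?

0x696 = 11010010110
0x3F1 = 01111110001
 OR → 11111110111 = 2039

2039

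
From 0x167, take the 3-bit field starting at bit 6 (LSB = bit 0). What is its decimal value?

5

v = 0101100111
Shift right by 6: 0101
Mask low 3 bits: 101 = 5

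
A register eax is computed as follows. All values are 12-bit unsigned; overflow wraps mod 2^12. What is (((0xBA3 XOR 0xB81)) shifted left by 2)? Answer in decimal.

136

0xBA3 = 101110100011
0xB81 = 101110000001
→ XOR → 000000100010 = 34
→ shifted left by 2 (mod 2^12) → 000010001000 = 136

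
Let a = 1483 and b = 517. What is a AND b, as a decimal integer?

1483 = 10111001011
517 = 01000000101
AND → 00000000001 = 1

1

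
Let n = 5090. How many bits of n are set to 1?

7

5090 = 1001111100010
Count the 1s: 1 + 1 + 1 + 1 + 1 + 1 + 1 = 7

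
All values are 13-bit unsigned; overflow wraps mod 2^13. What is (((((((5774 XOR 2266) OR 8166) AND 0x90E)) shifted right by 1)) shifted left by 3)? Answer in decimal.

1048

5774 = 1011010001110
2266 = 0100011011010
→ XOR → 1111001010100 = 7764
8166 = 1111111100110
→ OR → 1111111110110 = 8182
0x90E = 0100100001110
→ AND → 0100100000110 = 2310
→ shifted right by 1 → 0010010000011 = 1155
→ shifted left by 3 (mod 2^13) → 0010000011000 = 1048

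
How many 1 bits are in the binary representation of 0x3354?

0x3354 = 11001101010100
Count the 1s: 1 + 1 + 1 + 1 + 1 + 1 + 1 = 7

7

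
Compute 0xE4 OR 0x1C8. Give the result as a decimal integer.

492

0xE4 = 011100100
0x1C8 = 111001000
 OR → 111101100 = 492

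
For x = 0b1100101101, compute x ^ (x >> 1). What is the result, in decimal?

699

x = 1100101101 = 813
x>>1 = 0110010110
XOR  = 1010111011 = 699
(x ^ (x >> 1) gives the standard binary-reflected Gray code of x.)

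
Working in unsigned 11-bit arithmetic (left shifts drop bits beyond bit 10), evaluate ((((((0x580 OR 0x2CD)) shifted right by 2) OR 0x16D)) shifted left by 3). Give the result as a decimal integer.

2040

0x580 = 10110000000
0x2CD = 01011001101
→ OR → 11111001101 = 1997
→ shifted right by 2 → 00111110011 = 499
0x16D = 00101101101
→ OR → 00111111111 = 511
→ shifted left by 3 (mod 2^11) → 11111111000 = 2040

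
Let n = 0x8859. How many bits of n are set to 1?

6

0x8859 = 1000100001011001
Count the 1s: 1 + 1 + 1 + 1 + 1 + 1 = 6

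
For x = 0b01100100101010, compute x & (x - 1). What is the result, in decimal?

x = 1100100101010 = 6442
x - 1 = 1100100101001
AND   = 1100100101000 = 6440
(x & (x - 1) clears the lowest set bit of x.)

6440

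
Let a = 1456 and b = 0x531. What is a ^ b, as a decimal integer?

129

1456 = 10110110000
0x531 = 10100110001
XOR → 00010000001 = 129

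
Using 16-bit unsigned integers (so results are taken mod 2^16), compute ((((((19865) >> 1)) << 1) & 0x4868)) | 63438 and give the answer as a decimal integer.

19865 = 0100110110011001
→ >> 1 → 0010011011001100 = 9932
→ << 1 (mod 2^16) → 0100110110011000 = 19864
0x4868 = 0100100001101000
→ & → 0100100000001000 = 18440
63438 = 1111011111001110
→ | → 1111111111001110 = 65486

65486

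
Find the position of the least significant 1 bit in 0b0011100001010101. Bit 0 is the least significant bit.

0

0b0011100001010101 = 11100001010101
Trailing zeros: 0, so the lowest set bit is bit 0 (value 1).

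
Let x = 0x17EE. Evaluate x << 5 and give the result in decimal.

0x17EE = 000001011111101110
shift left by 5 → 101111110111000000 = 196032
(equivalently, 6126 × 2^5 = 6126 × 32)

196032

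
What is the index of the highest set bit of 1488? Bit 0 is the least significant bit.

1488 = 10111010000
The topmost 1 is at position 10 (since 2^10 = 1024 ≤ 1488 < 2048).

10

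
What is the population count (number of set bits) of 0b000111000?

3

n = 111000
Count the 1s: 1 + 1 + 1 = 3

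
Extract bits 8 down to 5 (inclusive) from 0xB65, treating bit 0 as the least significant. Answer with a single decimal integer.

v = 101101100101
Shift right by 5: 1011011
Mask low 4 bits: 1011 = 11

11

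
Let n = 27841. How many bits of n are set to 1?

27841 = 110110011000001
Count the 1s: 1 + 1 + 1 + 1 + 1 + 1 + 1 = 7

7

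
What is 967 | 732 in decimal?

967 = 1111000111
732 = 1011011100
 OR → 1111011111 = 991

991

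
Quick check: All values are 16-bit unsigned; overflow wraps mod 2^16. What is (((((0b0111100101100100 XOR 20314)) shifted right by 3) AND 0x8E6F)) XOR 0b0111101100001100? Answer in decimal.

0b0111100101100100 = 0111100101100100
20314 = 0100111101011010
→ XOR → 0011011000111110 = 13886
→ shifted right by 3 → 0000011011000111 = 1735
0x8E6F = 1000111001101111
→ AND → 0000011001000111 = 1607
0b0111101100001100 = 0111101100001100
→ XOR → 0111110101001011 = 32075

32075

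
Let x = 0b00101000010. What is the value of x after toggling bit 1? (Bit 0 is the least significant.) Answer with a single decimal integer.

320

x = 00101000010
bit 1 is currently 1; toggle it via x ^ (1 << 1) = x ^ 2
→ 00101000000 = 320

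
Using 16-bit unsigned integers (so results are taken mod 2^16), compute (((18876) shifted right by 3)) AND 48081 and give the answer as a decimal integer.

2321

18876 = 0100100110111100
→ shifted right by 3 → 0000100100110111 = 2359
48081 = 1011101111010001
→ AND → 0000100100010001 = 2321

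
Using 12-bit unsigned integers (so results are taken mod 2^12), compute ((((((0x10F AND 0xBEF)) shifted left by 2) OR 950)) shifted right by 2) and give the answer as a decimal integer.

495

0x10F = 000100001111
0xBEF = 101111101111
→ AND → 000100001111 = 271
→ shifted left by 2 (mod 2^12) → 010000111100 = 1084
950 = 001110110110
→ OR → 011110111110 = 1982
→ shifted right by 2 → 000111101111 = 495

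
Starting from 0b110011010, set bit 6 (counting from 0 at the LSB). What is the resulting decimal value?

474

x = 110011010
bit 6 is currently 0; set it via x | (1 << 6) = x | 64
→ 111011010 = 474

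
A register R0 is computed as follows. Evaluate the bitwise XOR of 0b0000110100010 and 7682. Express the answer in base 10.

a = 0000110100010
7682 = 1111000000010
XOR → 1111110100000 = 8096

8096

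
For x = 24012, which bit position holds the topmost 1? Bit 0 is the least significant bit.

14

24012 = 101110111001100
The topmost 1 is at position 14 (since 2^14 = 16384 ≤ 24012 < 32768).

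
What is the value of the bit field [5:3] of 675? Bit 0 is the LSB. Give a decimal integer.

v = 001010100011
Shift right by 3: 001010100
Mask low 3 bits: 100 = 4

4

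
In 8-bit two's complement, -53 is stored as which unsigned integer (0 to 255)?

203

53 in 8 bits: 00110101
Invert: 11001010
Add 1:  11001011 = 203
(Check: 2^8 - 53 = 256 - 53 = 203.)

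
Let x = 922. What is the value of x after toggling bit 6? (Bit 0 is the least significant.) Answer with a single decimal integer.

986

x = 1110011010
bit 6 is currently 0; toggle it via x ^ (1 << 6) = x ^ 64
→ 1111011010 = 986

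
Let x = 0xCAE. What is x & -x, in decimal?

x = 110010101110 = 3246
-x (two's complement) = …001101010010
AND   = 000000000010 = 2
(x & -x isolates the lowest set bit of x.)

2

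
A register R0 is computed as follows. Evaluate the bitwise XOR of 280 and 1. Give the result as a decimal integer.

280 = 100011000
1 = 000000001
XOR → 100011001 = 281

281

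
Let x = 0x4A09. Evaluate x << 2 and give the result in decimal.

0x4A09 = 00100101000001001
shift left by 2 → 10010100000100100 = 75812
(equivalently, 18953 × 2^2 = 18953 × 4)

75812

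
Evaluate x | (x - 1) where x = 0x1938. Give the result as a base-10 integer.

x = 1100100111000 = 6456
x - 1 = 1100100110111
OR    = 1100100111111 = 6463
(x | (x - 1) sets all bits below the lowest set bit.)

6463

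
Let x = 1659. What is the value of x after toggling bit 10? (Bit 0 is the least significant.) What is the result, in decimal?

635

x = 11001111011
bit 10 is currently 1; toggle it via x ^ (1 << 10) = x ^ 1024
→ 01001111011 = 635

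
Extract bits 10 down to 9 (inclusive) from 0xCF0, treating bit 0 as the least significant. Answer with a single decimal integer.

v = 0110011110000
Shift right by 9: 0110
Mask low 2 bits: 10 = 2

2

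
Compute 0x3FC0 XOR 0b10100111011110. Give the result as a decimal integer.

0x3FC0 = 11111111000000
b = 10100111011110
XOR → 01011000011110 = 5662

5662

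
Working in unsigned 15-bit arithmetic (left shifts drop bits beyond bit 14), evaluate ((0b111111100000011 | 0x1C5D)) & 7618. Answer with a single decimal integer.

0b111111100000011 = 111111100000011
0x1C5D = 001110001011101
→ | → 111111101011111 = 32607
7618 = 001110111000010
→ & → 001110101000010 = 7490

7490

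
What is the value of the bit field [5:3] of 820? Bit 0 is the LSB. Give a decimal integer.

6

v = 01100110100
Shift right by 3: 01100110
Mask low 3 bits: 110 = 6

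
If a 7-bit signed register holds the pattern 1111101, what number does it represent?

-3

pattern = 1111101 (MSB is 1 ⇒ negative)
Invert: 0000010, add 1 → 0000011 = 3, so the value is -3.
(Equivalently: 125 - 2^7 = 125 - 128 = -3.)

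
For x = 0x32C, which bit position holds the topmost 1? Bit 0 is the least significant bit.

9

0x32C = 1100101100
The topmost 1 is at position 9 (since 2^9 = 512 ≤ 812 < 1024).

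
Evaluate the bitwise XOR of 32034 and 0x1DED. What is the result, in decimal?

32034 = 111110100100010
0x1DED = 001110111101101
XOR → 110000011001111 = 24783

24783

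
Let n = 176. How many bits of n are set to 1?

3

176 = 10110000
Count the 1s: 1 + 1 + 1 = 3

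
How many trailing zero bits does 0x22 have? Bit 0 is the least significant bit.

0x22 = 100010
Trailing zeros: 1, so the lowest set bit is bit 1 (value 2).

1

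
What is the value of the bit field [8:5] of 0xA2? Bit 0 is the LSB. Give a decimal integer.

5

v = 010100010
Shift right by 5: 0101
Mask low 4 bits: 0101 = 5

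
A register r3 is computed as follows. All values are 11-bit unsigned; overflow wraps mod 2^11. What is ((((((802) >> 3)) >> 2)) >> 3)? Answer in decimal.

802 = 01100100010
→ >> 3 → 00001100100 = 100
→ >> 2 → 00000011001 = 25
→ >> 3 → 00000000011 = 3

3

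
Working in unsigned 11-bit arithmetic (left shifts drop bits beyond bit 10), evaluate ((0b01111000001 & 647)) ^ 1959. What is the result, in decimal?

0b01111000001 = 01111000001
647 = 01010000111
→ & → 01010000001 = 641
1959 = 11110100111
→ ^ → 10100100110 = 1318

1318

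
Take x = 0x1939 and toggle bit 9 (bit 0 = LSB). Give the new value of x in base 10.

x = 1100100111001
bit 9 is currently 0; toggle it via x ^ (1 << 9) = x ^ 512
→ 1101100111001 = 6969

6969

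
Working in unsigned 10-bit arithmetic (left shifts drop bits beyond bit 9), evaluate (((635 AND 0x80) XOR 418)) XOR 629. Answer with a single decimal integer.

635 = 1001111011
0x80 = 0010000000
→ AND → 0000000000 = 0
418 = 0110100010
→ XOR → 0110100010 = 418
629 = 1001110101
→ XOR → 1111010111 = 983

983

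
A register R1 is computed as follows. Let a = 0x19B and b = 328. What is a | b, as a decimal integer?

0x19B = 110011011
328 = 101001000
 OR → 111011011 = 475

475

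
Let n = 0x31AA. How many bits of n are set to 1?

0x31AA = 11000110101010
Count the 1s: 1 + 1 + 1 + 1 + 1 + 1 + 1 = 7

7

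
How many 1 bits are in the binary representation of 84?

84 = 1010100
Count the 1s: 1 + 1 + 1 = 3

3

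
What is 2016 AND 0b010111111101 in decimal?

1504

2016 = 11111100000
b = 10111111101
AND → 10111100000 = 1504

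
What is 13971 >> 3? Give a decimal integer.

1746

13971 = 11011010010011
shift right by 3 → 00011011010010 = 1746
(equivalently, floor(13971 / 8))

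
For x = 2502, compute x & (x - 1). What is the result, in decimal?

2500

x = 100111000110 = 2502
x - 1 = 100111000101
AND   = 100111000100 = 2500
(x & (x - 1) clears the lowest set bit of x.)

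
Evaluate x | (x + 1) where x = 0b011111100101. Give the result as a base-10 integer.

2023

x = 11111100101 = 2021
x + 1 = 11111100110
OR    = 11111100111 = 2023
(x | (x + 1) sets the lowest cleared bit.)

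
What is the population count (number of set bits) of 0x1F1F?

10

0x1F1F = 1111100011111
Count the 1s: 1 + 1 + 1 + 1 + 1 + 1 + 1 + 1 + 1 + 1 = 10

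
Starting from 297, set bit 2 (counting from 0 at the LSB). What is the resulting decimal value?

x = 100101001
bit 2 is currently 0; set it via x | (1 << 2) = x | 4
→ 100101101 = 301

301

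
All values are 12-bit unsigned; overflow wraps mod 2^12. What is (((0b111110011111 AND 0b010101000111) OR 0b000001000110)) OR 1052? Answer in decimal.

1375

0b111110011111 = 111110011111
0b010101000111 = 010101000111
→ AND → 010100000111 = 1287
0b000001000110 = 000001000110
→ OR → 010101000111 = 1351
1052 = 010000011100
→ OR → 010101011111 = 1375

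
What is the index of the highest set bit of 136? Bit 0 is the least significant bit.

136 = 10001000
The topmost 1 is at position 7 (since 2^7 = 128 ≤ 136 < 256).

7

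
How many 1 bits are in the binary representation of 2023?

2023 = 11111100111
Count the 1s: 1 + 1 + 1 + 1 + 1 + 1 + 1 + 1 + 1 = 9

9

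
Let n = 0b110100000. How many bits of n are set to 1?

3

n = 110100000
Count the 1s: 1 + 1 + 1 = 3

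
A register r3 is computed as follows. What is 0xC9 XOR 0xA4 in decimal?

0xC9 = 11001001
0xA4 = 10100100
XOR → 01101101 = 109

109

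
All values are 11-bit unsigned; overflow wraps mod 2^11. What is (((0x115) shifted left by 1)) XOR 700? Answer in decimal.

150

0x115 = 00100010101
→ shifted left by 1 (mod 2^11) → 01000101010 = 554
700 = 01010111100
→ XOR → 00010010110 = 150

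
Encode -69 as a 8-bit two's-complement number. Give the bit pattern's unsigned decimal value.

69 in 8 bits: 01000101
Invert: 10111010
Add 1:  10111011 = 187
(Check: 2^8 - 69 = 256 - 69 = 187.)

187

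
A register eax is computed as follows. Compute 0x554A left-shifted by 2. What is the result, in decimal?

0x554A = 00101010101001010
shift left by 2 → 10101010100101000 = 87336
(equivalently, 21834 × 2^2 = 21834 × 4)

87336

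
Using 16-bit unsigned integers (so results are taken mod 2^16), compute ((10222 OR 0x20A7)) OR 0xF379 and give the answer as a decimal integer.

63487

10222 = 0010011111101110
0x20A7 = 0010000010100111
→ OR → 0010011111101111 = 10223
0xF379 = 1111001101111001
→ OR → 1111011111111111 = 63487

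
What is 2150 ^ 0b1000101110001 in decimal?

2150 = 0100001100110
b = 1000101110001
XOR → 1100100010111 = 6423

6423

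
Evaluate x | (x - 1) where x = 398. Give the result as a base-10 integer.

x = 110001110 = 398
x - 1 = 110001101
OR    = 110001111 = 399
(x | (x - 1) sets all bits below the lowest set bit.)

399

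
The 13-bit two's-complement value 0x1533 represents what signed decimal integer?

-2765

pattern = 1010100110011 (MSB is 1 ⇒ negative)
Invert: 0101011001100, add 1 → 0101011001101 = 2765, so the value is -2765.
(Equivalently: 5427 - 2^13 = 5427 - 8192 = -2765.)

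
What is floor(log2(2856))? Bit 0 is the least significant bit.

2856 = 101100101000
The topmost 1 is at position 11 (since 2^11 = 2048 ≤ 2856 < 4096).

11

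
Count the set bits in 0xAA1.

5

0xAA1 = 101010100001
Count the 1s: 1 + 1 + 1 + 1 + 1 = 5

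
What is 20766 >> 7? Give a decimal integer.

20766 = 101000100011110
shift right by 7 → 000000010100010 = 162
(equivalently, floor(20766 / 128))

162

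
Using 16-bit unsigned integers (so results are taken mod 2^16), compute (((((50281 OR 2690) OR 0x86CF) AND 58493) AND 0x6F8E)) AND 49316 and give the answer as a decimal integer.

16388

50281 = 1100010001101001
2690 = 0000101010000010
→ OR → 1100111011101011 = 52971
0x86CF = 1000011011001111
→ OR → 1100111011101111 = 52975
58493 = 1110010001111101
→ AND → 1100010001101101 = 50285
0x6F8E = 0110111110001110
→ AND → 0100010000001100 = 17420
49316 = 1100000010100100
→ AND → 0100000000000100 = 16388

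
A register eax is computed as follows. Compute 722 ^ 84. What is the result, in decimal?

646

722 = 1011010010
84 = 0001010100
XOR → 1010000110 = 646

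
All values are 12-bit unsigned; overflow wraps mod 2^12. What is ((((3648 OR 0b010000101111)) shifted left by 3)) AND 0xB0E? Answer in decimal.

776

3648 = 111001000000
0b010000101111 = 010000101111
→ OR → 111001101111 = 3695
→ shifted left by 3 (mod 2^12) → 001101111000 = 888
0xB0E = 101100001110
→ AND → 001100001000 = 776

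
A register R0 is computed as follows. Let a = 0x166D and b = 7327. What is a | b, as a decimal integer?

0x166D = 1011001101101
7327 = 1110010011111
 OR → 1111011111111 = 7935

7935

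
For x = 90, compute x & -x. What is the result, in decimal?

x = 1011010 = 90
-x (two's complement) = …0100110
AND   = 0000010 = 2
(x & -x isolates the lowest set bit of x.)

2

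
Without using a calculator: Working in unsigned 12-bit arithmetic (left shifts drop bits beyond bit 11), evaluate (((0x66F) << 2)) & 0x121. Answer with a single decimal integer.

288

0x66F = 011001101111
→ << 2 (mod 2^12) → 100110111100 = 2492
0x121 = 000100100001
→ & → 000100100000 = 288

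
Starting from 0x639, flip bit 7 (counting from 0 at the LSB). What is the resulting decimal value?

x = 11000111001
bit 7 is currently 0; toggle it via x ^ (1 << 7) = x ^ 128
→ 11010111001 = 1721

1721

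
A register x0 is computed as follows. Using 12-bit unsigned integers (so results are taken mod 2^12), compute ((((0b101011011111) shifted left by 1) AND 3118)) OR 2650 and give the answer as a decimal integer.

0b101011011111 = 101011011111
→ shifted left by 1 (mod 2^12) → 010110111110 = 1470
3118 = 110000101110
→ AND → 010000101110 = 1070
2650 = 101001011010
→ OR → 111001111110 = 3710

3710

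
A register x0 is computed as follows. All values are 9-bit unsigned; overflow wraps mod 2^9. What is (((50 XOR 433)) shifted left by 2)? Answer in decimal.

12

50 = 000110010
433 = 110110001
→ XOR → 110000011 = 387
→ shifted left by 2 (mod 2^9) → 000001100 = 12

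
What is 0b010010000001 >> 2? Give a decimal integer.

288

x = 10010000001
shift right by 2 → 00100100000 = 288
(equivalently, floor(1153 / 4))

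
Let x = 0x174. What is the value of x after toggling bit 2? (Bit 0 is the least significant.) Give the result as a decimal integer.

368

x = 0101110100
bit 2 is currently 1; toggle it via x ^ (1 << 2) = x ^ 4
→ 0101110000 = 368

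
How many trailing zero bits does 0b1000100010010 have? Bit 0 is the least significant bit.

0b1000100010010 = 1000100010010
Trailing zeros: 1, so the lowest set bit is bit 1 (value 2).

1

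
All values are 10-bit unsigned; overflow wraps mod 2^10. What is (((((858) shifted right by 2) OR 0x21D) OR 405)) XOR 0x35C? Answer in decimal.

858 = 1101011010
→ shifted right by 2 → 0011010110 = 214
0x21D = 1000011101
→ OR → 1011011111 = 735
405 = 0110010101
→ OR → 1111011111 = 991
0x35C = 1101011100
→ XOR → 0010000011 = 131

131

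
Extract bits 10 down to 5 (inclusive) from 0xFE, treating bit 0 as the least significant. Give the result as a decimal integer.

7

v = 00011111110
Shift right by 5: 000111
Mask low 6 bits: 000111 = 7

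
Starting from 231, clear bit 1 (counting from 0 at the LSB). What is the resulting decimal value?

x = 11100111
bit 1 is currently 1; clear it via x & ~(1 << 1) = x & ~2
→ 11100101 = 229

229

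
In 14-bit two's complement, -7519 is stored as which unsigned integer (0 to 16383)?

8865

7519 in 14 bits: 01110101011111
Invert: 10001010100000
Add 1:  10001010100001 = 8865
(Check: 2^14 - 7519 = 16384 - 7519 = 8865.)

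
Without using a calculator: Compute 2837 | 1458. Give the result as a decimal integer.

4023

2837 = 101100010101
1458 = 010110110010
 OR → 111110110111 = 4023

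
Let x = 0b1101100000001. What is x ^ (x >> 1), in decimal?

5761

x = 1101100000001 = 6913
x>>1 = 0110110000000
XOR  = 1011010000001 = 5761
(x ^ (x >> 1) gives the standard binary-reflected Gray code of x.)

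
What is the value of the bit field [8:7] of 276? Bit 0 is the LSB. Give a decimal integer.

v = 00100010100
Shift right by 7: 0010
Mask low 2 bits: 10 = 2

2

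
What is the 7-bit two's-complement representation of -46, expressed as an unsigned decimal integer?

82

46 in 7 bits: 0101110
Invert: 1010001
Add 1:  1010010 = 82
(Check: 2^7 - 46 = 128 - 46 = 82.)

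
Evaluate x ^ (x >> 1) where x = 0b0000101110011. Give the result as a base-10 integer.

458

x = 101110011 = 371
x>>1 = 010111001
XOR  = 111001010 = 458
(x ^ (x >> 1) gives the standard binary-reflected Gray code of x.)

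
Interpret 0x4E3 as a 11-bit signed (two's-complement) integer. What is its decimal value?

-797

pattern = 10011100011 (MSB is 1 ⇒ negative)
Invert: 01100011100, add 1 → 01100011101 = 797, so the value is -797.
(Equivalently: 1251 - 2^11 = 1251 - 2048 = -797.)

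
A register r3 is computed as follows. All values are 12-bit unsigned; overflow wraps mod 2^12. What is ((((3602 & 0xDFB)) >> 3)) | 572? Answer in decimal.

3602 = 111000010010
0xDFB = 110111111011
→ & → 110000010010 = 3090
→ >> 3 → 000110000010 = 386
572 = 001000111100
→ | → 001110111110 = 958

958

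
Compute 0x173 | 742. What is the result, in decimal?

1015

0x173 = 0101110011
742 = 1011100110
 OR → 1111110111 = 1015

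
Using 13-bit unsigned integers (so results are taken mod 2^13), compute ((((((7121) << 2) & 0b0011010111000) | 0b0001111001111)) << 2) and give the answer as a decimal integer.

7121 = 1101111010001
→ << 2 (mod 2^13) → 0111101000100 = 3908
0b0011010111000 = 0011010111000
→ & → 0011000000000 = 1536
0b0001111001111 = 0001111001111
→ | → 0011111001111 = 1999
→ << 2 (mod 2^13) → 1111100111100 = 7996

7996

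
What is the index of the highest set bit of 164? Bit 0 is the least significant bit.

7

164 = 10100100
The topmost 1 is at position 7 (since 2^7 = 128 ≤ 164 < 256).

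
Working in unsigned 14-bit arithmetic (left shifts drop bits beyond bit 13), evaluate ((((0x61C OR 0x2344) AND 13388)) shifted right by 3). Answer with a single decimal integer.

0x61C = 00011000011100
0x2344 = 10001101000100
→ OR → 10011101011100 = 10076
13388 = 11010001001100
→ AND → 10010001001100 = 9292
→ shifted right by 3 → 00010010001001 = 1161

1161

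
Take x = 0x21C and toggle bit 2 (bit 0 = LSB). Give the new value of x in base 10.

536

x = 1000011100
bit 2 is currently 1; toggle it via x ^ (1 << 2) = x ^ 4
→ 1000011000 = 536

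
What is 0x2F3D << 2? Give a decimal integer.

0x2F3D = 0010111100111101
shift left by 2 → 1011110011110100 = 48372
(equivalently, 12093 × 2^2 = 12093 × 4)

48372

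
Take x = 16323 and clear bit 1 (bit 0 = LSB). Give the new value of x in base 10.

x = 11111111000011
bit 1 is currently 1; clear it via x & ~(1 << 1) = x & ~2
→ 11111111000001 = 16321

16321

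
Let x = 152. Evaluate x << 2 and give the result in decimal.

608

152 = 0010011000
shift left by 2 → 1001100000 = 608
(equivalently, 152 × 2^2 = 152 × 4)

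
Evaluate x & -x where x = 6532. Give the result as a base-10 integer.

x = 1100110000100 = 6532
-x (two's complement) = …0011001111100
AND   = 0000000000100 = 4
(x & -x isolates the lowest set bit of x.)

4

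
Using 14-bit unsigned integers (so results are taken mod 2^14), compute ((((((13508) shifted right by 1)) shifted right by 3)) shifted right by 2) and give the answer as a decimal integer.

211

13508 = 11010011000100
→ shifted right by 1 → 01101001100010 = 6754
→ shifted right by 3 → 00001101001100 = 844
→ shifted right by 2 → 00000011010011 = 211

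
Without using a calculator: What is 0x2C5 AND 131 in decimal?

0x2C5 = 1011000101
131 = 0010000011
AND → 0010000001 = 129

129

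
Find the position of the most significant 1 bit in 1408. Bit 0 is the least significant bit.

10

1408 = 10110000000
The topmost 1 is at position 10 (since 2^10 = 1024 ≤ 1408 < 2048).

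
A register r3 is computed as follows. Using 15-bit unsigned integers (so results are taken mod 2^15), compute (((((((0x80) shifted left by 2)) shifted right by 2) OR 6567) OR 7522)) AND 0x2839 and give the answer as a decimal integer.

2081

0x80 = 000000010000000
→ shifted left by 2 (mod 2^15) → 000001000000000 = 512
→ shifted right by 2 → 000000010000000 = 128
6567 = 001100110100111
→ OR → 001100110100111 = 6567
7522 = 001110101100010
→ OR → 001110111100111 = 7655
0x2839 = 010100000111001
→ AND → 000100000100001 = 2081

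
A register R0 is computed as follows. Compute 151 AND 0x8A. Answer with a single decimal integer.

130

151 = 10010111
0x8A = 10001010
AND → 10000010 = 130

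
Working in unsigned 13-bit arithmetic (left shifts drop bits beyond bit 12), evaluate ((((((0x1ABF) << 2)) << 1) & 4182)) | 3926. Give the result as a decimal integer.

0x1ABF = 1101010111111
→ << 2 (mod 2^13) → 0101011111100 = 2812
→ << 1 (mod 2^13) → 1010111111000 = 5624
4182 = 1000001010110
→ & → 1000001010000 = 4176
3926 = 0111101010110
→ | → 1111101010110 = 8022

8022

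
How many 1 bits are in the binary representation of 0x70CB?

0x70CB = 111000011001011
Count the 1s: 1 + 1 + 1 + 1 + 1 + 1 + 1 + 1 = 8

8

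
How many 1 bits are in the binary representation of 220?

220 = 11011100
Count the 1s: 1 + 1 + 1 + 1 + 1 = 5

5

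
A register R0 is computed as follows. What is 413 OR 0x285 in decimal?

413 = 0110011101
0x285 = 1010000101
 OR → 1110011101 = 925

925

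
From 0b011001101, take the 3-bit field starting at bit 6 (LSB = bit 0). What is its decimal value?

3

v = 011001101
Shift right by 6: 011
Mask low 3 bits: 011 = 3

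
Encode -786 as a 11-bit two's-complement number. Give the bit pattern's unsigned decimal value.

1262

786 in 11 bits: 01100010010
Invert: 10011101101
Add 1:  10011101110 = 1262
(Check: 2^11 - 786 = 2048 - 786 = 1262.)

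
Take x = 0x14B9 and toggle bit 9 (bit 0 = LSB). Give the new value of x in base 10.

5817

x = 1010010111001
bit 9 is currently 0; toggle it via x ^ (1 << 9) = x ^ 512
→ 1011010111001 = 5817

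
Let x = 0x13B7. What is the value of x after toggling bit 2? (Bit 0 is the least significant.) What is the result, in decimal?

x = 001001110110111
bit 2 is currently 1; toggle it via x ^ (1 << 2) = x ^ 4
→ 001001110110011 = 5043

5043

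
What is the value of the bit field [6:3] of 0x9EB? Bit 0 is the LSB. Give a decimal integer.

13

v = 100111101011
Shift right by 3: 100111101
Mask low 4 bits: 1101 = 13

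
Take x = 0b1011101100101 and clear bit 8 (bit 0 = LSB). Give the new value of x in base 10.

5733

x = 1011101100101
bit 8 is currently 1; clear it via x & ~(1 << 8) = x & ~256
→ 1011001100101 = 5733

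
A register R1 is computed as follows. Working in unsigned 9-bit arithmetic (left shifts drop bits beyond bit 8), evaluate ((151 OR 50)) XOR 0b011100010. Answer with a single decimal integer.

151 = 010010111
50 = 000110010
→ OR → 010110111 = 183
0b011100010 = 011100010
→ XOR → 001010101 = 85

85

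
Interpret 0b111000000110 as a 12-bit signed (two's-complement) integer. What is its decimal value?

pattern = 111000000110 (MSB is 1 ⇒ negative)
Invert: 000111111001, add 1 → 000111111010 = 506, so the value is -506.
(Equivalently: 3590 - 2^12 = 3590 - 4096 = -506.)

-506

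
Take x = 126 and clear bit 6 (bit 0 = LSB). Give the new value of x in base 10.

x = 00001111110
bit 6 is currently 1; clear it via x & ~(1 << 6) = x & ~64
→ 00000111110 = 62

62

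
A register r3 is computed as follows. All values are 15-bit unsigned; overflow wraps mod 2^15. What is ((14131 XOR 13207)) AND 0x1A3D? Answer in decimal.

14131 = 011011100110011
13207 = 011001110010111
→ XOR → 000010010100100 = 1188
0x1A3D = 001101000111101
→ AND → 000000000100100 = 36

36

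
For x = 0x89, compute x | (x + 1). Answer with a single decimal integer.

139

x = 10001001 = 137
x + 1 = 10001010
OR    = 10001011 = 139
(x | (x + 1) sets the lowest cleared bit.)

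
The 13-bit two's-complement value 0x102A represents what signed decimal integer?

-4054

pattern = 1000000101010 (MSB is 1 ⇒ negative)
Invert: 0111111010101, add 1 → 0111111010110 = 4054, so the value is -4054.
(Equivalently: 4138 - 2^13 = 4138 - 8192 = -4054.)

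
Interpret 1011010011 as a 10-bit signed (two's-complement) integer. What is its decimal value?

pattern = 1011010011 (MSB is 1 ⇒ negative)
Invert: 0100101100, add 1 → 0100101101 = 301, so the value is -301.
(Equivalently: 723 - 2^10 = 723 - 1024 = -301.)

-301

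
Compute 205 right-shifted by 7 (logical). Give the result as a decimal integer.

205 = 11001101
shift right by 7 → 00000001 = 1
(equivalently, floor(205 / 128))

1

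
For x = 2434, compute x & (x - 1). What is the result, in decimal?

x = 100110000010 = 2434
x - 1 = 100110000001
AND   = 100110000000 = 2432
(x & (x - 1) clears the lowest set bit of x.)

2432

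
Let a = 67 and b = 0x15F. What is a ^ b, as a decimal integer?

284

67 = 001000011
0x15F = 101011111
XOR → 100011100 = 284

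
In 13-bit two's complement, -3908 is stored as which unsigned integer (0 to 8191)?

3908 in 13 bits: 0111101000100
Invert: 1000010111011
Add 1:  1000010111100 = 4284
(Check: 2^13 - 3908 = 8192 - 3908 = 4284.)

4284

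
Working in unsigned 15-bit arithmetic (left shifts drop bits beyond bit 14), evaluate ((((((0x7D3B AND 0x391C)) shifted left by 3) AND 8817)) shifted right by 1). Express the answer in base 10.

0x7D3B = 111110100111011
0x391C = 011100100011100
→ AND → 011100100011000 = 14616
→ shifted left by 3 (mod 2^15) → 100100011000000 = 18624
8817 = 010001001110001
→ AND → 000000001000000 = 64
→ shifted right by 1 → 000000000100000 = 32

32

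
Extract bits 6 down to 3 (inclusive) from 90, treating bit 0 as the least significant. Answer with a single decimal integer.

v = 00001011010
Shift right by 3: 00001011
Mask low 4 bits: 1011 = 11

11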